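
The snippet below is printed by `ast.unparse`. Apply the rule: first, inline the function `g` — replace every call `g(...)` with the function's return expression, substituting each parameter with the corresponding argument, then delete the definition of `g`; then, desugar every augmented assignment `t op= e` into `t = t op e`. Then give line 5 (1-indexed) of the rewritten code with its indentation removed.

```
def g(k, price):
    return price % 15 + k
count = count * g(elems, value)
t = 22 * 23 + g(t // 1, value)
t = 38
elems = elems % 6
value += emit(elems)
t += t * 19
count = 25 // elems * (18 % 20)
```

Transformed code:
count = count * (value % 15 + elems)
t = 22 * 23 + (value % 15 + t // 1)
t = 38
elems = elems % 6
value = value + emit(elems)
t = t + t * 19
count = 25 // elems * (18 % 20)

value = value + emit(elems)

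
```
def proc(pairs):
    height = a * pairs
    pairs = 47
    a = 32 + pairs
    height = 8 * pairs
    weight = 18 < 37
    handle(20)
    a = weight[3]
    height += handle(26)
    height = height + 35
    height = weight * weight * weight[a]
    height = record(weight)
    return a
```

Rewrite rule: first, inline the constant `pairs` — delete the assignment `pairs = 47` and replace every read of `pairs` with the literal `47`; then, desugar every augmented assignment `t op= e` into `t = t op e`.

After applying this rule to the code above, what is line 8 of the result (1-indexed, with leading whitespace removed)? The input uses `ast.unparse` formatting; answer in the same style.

height = height + handle(26)

Transformed code:
def proc(pairs):
    height = a * 47
    a = 32 + 47
    height = 8 * 47
    weight = 18 < 37
    handle(20)
    a = weight[3]
    height = height + handle(26)
    height = height + 35
    height = weight * weight * weight[a]
    height = record(weight)
    return a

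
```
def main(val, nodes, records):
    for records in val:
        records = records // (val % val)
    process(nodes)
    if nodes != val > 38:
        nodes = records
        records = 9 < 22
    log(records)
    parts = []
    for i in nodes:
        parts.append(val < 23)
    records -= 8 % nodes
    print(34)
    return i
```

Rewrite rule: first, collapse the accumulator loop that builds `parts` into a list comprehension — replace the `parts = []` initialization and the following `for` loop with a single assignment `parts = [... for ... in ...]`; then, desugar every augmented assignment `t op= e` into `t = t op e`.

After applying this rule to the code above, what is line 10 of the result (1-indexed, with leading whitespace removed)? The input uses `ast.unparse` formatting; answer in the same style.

records = records - 8 % nodes

Transformed code:
def main(val, nodes, records):
    for records in val:
        records = records // (val % val)
    process(nodes)
    if nodes != val > 38:
        nodes = records
        records = 9 < 22
    log(records)
    parts = [val < 23 for i in nodes]
    records = records - 8 % nodes
    print(34)
    return i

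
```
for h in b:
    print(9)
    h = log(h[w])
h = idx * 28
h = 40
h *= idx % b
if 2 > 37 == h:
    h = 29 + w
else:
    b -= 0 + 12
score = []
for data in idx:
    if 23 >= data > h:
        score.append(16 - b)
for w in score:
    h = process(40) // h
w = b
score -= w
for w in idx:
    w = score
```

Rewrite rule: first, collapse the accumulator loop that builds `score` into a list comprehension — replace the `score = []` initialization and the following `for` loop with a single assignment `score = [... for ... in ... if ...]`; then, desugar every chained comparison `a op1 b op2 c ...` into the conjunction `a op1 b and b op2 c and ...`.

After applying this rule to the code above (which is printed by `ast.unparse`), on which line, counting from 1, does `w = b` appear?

14

Transformed code:
for h in b:
    print(9)
    h = log(h[w])
h = idx * 28
h = 40
h *= idx % b
if 2 > 37 and 37 == h:
    h = 29 + w
else:
    b -= 0 + 12
score = [16 - b for data in idx if 23 >= data and data > h]
for w in score:
    h = process(40) // h
w = b
score -= w
for w in idx:
    w = score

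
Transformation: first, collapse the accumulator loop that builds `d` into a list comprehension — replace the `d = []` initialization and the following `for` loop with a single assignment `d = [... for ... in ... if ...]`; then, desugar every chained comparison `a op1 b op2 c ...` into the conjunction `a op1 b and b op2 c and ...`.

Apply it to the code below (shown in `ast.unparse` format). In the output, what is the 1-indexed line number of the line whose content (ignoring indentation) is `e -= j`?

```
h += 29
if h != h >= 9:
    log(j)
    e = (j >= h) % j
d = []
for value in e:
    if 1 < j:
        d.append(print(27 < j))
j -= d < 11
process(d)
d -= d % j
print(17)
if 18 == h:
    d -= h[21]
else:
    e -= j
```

Transformed code:
h += 29
if h != h and h >= 9:
    log(j)
    e = (j >= h) % j
d = [print(27 < j) for value in e if 1 < j]
j -= d < 11
process(d)
d -= d % j
print(17)
if 18 == h:
    d -= h[21]
else:
    e -= j

13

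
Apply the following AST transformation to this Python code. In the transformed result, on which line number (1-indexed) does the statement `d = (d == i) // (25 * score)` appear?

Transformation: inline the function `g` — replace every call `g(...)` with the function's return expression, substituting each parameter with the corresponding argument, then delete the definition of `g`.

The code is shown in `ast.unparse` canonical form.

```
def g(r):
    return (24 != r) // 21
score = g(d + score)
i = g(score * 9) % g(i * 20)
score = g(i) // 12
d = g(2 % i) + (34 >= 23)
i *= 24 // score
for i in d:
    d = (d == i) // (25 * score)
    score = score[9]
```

Transformed code:
score = (24 != d + score) // 21
i = (24 != score * 9) // 21 % ((24 != i * 20) // 21)
score = (24 != i) // 21 // 12
d = (24 != 2 % i) // 21 + (34 >= 23)
i *= 24 // score
for i in d:
    d = (d == i) // (25 * score)
    score = score[9]

7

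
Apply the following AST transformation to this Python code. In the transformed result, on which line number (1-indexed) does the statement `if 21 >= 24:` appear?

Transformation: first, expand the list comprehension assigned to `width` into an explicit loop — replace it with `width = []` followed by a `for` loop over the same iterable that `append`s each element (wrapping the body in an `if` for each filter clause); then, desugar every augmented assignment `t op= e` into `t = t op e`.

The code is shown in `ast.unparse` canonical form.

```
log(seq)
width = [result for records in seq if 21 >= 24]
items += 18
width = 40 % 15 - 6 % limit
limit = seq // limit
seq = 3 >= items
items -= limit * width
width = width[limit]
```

4

Transformed code:
log(seq)
width = []
for records in seq:
    if 21 >= 24:
        width.append(result)
items = items + 18
width = 40 % 15 - 6 % limit
limit = seq // limit
seq = 3 >= items
items = items - limit * width
width = width[limit]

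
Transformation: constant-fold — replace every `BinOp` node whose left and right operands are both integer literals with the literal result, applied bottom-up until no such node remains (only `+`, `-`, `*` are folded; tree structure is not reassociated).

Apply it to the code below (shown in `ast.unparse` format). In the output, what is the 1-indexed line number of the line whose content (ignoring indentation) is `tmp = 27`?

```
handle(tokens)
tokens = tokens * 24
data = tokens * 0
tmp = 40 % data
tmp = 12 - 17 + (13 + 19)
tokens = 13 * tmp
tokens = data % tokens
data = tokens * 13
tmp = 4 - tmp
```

5

Transformed code:
handle(tokens)
tokens = tokens * 24
data = tokens * 0
tmp = 40 % data
tmp = 27
tokens = 13 * tmp
tokens = data % tokens
data = tokens * 13
tmp = 4 - tmp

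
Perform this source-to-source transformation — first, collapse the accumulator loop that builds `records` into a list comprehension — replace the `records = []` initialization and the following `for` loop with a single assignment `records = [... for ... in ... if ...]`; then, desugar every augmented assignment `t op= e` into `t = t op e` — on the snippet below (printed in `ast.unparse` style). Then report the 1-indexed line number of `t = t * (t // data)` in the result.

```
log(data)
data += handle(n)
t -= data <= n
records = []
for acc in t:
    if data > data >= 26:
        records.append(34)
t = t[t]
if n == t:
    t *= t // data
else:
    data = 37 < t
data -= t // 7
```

Transformed code:
log(data)
data = data + handle(n)
t = t - (data <= n)
records = [34 for acc in t if data > data >= 26]
t = t[t]
if n == t:
    t = t * (t // data)
else:
    data = 37 < t
data = data - t // 7

7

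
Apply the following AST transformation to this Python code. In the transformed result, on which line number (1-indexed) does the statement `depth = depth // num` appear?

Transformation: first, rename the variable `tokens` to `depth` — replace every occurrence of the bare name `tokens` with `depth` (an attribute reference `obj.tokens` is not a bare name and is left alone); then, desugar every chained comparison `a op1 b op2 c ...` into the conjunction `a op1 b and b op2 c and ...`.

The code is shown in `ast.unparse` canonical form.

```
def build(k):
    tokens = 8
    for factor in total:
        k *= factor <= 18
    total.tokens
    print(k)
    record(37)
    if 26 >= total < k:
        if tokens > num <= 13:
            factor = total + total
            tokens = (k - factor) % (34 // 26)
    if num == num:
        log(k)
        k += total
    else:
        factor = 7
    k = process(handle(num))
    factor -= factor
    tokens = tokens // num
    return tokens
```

Transformed code:
def build(k):
    depth = 8
    for factor in total:
        k *= factor <= 18
    total.tokens
    print(k)
    record(37)
    if 26 >= total and total < k:
        if depth > num and num <= 13:
            factor = total + total
            depth = (k - factor) % (34 // 26)
    if num == num:
        log(k)
        k += total
    else:
        factor = 7
    k = process(handle(num))
    factor -= factor
    depth = depth // num
    return depth

19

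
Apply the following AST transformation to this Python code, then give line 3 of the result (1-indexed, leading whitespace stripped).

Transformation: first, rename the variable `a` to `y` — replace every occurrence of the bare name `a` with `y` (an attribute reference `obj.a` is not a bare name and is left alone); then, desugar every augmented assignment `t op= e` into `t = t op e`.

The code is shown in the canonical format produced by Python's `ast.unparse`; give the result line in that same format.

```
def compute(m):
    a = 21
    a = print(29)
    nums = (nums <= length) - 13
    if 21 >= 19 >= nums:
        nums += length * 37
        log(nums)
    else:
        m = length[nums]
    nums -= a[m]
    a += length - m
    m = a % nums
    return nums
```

y = print(29)

Transformed code:
def compute(m):
    y = 21
    y = print(29)
    nums = (nums <= length) - 13
    if 21 >= 19 >= nums:
        nums = nums + length * 37
        log(nums)
    else:
        m = length[nums]
    nums = nums - y[m]
    y = y + (length - m)
    m = y % nums
    return nums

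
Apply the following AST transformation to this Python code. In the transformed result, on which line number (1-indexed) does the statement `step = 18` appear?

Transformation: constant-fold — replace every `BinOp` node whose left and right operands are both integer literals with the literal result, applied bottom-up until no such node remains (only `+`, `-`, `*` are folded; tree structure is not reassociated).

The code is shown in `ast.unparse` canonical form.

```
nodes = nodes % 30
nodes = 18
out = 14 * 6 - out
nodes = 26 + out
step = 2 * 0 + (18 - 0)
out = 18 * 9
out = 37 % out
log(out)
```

Transformed code:
nodes = nodes % 30
nodes = 18
out = 84 - out
nodes = 26 + out
step = 18
out = 162
out = 37 % out
log(out)

5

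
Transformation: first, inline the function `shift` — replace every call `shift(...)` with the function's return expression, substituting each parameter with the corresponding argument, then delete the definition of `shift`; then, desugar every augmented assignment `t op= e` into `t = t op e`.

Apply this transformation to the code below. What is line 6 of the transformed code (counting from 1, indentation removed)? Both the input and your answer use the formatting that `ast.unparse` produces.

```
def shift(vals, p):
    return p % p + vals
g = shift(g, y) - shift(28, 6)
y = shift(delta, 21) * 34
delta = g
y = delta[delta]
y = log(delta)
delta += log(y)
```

Transformed code:
g = y % y + g - (6 % 6 + 28)
y = (21 % 21 + delta) * 34
delta = g
y = delta[delta]
y = log(delta)
delta = delta + log(y)

delta = delta + log(y)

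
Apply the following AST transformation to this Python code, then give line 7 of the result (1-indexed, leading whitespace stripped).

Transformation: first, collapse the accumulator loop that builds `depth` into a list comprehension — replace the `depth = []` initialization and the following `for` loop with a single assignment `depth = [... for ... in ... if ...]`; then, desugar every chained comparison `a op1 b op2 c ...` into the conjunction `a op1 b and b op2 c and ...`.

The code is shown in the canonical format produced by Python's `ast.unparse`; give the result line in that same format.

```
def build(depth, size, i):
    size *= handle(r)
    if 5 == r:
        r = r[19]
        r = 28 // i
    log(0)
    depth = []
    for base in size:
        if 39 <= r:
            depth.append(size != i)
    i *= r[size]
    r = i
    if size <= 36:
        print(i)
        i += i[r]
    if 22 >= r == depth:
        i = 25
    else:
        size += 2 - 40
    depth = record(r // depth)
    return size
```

Transformed code:
def build(depth, size, i):
    size *= handle(r)
    if 5 == r:
        r = r[19]
        r = 28 // i
    log(0)
    depth = [size != i for base in size if 39 <= r]
    i *= r[size]
    r = i
    if size <= 36:
        print(i)
        i += i[r]
    if 22 >= r and r == depth:
        i = 25
    else:
        size += 2 - 40
    depth = record(r // depth)
    return size

depth = [size != i for base in size if 39 <= r]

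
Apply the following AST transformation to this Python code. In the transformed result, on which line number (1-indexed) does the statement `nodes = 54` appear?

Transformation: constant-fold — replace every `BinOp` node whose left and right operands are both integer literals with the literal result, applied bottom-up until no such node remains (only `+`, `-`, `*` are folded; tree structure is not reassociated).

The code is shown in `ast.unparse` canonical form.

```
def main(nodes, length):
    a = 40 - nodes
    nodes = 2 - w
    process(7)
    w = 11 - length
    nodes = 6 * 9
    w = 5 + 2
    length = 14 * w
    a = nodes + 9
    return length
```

6

Transformed code:
def main(nodes, length):
    a = 40 - nodes
    nodes = 2 - w
    process(7)
    w = 11 - length
    nodes = 54
    w = 7
    length = 14 * w
    a = nodes + 9
    return length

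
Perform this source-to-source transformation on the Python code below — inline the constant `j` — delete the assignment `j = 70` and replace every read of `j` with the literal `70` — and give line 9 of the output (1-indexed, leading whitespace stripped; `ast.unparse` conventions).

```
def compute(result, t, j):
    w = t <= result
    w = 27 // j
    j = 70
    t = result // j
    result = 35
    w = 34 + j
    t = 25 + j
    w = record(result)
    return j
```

Transformed code:
def compute(result, t, j):
    w = t <= result
    w = 27 // 70
    t = result // 70
    result = 35
    w = 34 + 70
    t = 25 + 70
    w = record(result)
    return 70

return 70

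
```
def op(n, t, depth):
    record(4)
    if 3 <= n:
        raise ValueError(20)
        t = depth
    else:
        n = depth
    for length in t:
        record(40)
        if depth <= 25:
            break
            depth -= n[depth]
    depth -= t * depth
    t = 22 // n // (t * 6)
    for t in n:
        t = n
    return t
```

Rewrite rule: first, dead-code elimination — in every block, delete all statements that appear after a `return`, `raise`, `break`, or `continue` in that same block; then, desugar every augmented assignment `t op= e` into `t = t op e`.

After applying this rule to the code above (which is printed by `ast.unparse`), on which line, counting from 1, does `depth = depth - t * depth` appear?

11

Transformed code:
def op(n, t, depth):
    record(4)
    if 3 <= n:
        raise ValueError(20)
    else:
        n = depth
    for length in t:
        record(40)
        if depth <= 25:
            break
    depth = depth - t * depth
    t = 22 // n // (t * 6)
    for t in n:
        t = n
    return t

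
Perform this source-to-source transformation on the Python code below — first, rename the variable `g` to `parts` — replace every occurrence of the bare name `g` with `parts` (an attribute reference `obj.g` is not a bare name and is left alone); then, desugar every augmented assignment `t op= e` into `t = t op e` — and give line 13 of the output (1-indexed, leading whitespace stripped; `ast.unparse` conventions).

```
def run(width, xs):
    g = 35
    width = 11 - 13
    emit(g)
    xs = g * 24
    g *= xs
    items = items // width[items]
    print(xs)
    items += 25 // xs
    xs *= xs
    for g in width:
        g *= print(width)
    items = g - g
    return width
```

Transformed code:
def run(width, xs):
    parts = 35
    width = 11 - 13
    emit(parts)
    xs = parts * 24
    parts = parts * xs
    items = items // width[items]
    print(xs)
    items = items + 25 // xs
    xs = xs * xs
    for parts in width:
        parts = parts * print(width)
    items = parts - parts
    return width

items = parts - parts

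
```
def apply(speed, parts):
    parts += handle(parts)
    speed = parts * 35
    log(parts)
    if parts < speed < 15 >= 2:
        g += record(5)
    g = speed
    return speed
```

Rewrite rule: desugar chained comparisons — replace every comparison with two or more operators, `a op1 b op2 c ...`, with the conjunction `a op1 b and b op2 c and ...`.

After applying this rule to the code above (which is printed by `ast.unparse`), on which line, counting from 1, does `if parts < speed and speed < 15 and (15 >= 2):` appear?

5

Transformed code:
def apply(speed, parts):
    parts += handle(parts)
    speed = parts * 35
    log(parts)
    if parts < speed and speed < 15 and (15 >= 2):
        g += record(5)
    g = speed
    return speed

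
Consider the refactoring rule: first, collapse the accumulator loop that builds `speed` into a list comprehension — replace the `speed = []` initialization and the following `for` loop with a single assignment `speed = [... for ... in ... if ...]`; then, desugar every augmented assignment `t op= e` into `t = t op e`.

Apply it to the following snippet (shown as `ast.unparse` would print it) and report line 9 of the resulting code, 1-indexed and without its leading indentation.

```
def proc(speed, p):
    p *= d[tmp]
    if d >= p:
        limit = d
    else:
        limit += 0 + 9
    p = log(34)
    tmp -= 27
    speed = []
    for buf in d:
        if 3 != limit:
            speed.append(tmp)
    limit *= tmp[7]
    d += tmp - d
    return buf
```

Transformed code:
def proc(speed, p):
    p = p * d[tmp]
    if d >= p:
        limit = d
    else:
        limit = limit + (0 + 9)
    p = log(34)
    tmp = tmp - 27
    speed = [tmp for buf in d if 3 != limit]
    limit = limit * tmp[7]
    d = d + (tmp - d)
    return buf

speed = [tmp for buf in d if 3 != limit]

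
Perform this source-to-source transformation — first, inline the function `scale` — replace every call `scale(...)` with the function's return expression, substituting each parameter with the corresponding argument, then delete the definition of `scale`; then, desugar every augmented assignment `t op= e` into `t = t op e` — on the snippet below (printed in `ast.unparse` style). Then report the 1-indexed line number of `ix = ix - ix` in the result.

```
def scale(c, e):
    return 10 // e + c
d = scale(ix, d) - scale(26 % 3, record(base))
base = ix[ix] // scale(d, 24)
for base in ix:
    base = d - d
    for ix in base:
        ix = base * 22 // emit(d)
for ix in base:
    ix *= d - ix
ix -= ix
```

9

Transformed code:
d = 10 // d + ix - (10 // record(base) + 26 % 3)
base = ix[ix] // (10 // 24 + d)
for base in ix:
    base = d - d
    for ix in base:
        ix = base * 22 // emit(d)
for ix in base:
    ix = ix * (d - ix)
ix = ix - ix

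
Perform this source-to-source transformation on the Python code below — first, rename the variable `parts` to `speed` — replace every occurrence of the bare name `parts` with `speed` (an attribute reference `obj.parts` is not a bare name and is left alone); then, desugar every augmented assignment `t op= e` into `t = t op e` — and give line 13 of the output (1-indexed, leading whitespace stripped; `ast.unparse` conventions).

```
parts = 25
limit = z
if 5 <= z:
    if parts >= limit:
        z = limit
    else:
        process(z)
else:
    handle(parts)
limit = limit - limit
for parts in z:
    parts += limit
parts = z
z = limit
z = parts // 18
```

Transformed code:
speed = 25
limit = z
if 5 <= z:
    if speed >= limit:
        z = limit
    else:
        process(z)
else:
    handle(speed)
limit = limit - limit
for speed in z:
    speed = speed + limit
speed = z
z = limit
z = speed // 18

speed = z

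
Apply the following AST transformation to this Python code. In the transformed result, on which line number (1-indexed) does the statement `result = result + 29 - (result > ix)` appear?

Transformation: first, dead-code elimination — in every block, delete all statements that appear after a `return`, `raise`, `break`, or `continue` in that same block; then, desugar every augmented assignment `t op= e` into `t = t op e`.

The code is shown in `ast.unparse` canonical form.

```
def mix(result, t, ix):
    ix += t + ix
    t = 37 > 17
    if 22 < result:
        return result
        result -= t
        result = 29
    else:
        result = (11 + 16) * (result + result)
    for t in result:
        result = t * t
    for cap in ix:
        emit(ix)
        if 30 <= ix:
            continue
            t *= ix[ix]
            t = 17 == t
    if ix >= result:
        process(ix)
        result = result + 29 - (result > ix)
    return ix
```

16

Transformed code:
def mix(result, t, ix):
    ix = ix + (t + ix)
    t = 37 > 17
    if 22 < result:
        return result
    else:
        result = (11 + 16) * (result + result)
    for t in result:
        result = t * t
    for cap in ix:
        emit(ix)
        if 30 <= ix:
            continue
    if ix >= result:
        process(ix)
        result = result + 29 - (result > ix)
    return ix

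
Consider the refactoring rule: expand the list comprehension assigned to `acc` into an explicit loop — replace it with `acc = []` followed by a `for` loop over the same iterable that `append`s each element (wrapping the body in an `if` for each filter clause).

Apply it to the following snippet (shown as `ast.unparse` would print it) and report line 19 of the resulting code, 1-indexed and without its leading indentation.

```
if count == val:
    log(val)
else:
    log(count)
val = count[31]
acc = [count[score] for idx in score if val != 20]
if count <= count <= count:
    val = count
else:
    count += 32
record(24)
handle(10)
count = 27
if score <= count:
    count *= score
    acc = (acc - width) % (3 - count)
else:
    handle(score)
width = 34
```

acc = (acc - width) % (3 - count)

Transformed code:
if count == val:
    log(val)
else:
    log(count)
val = count[31]
acc = []
for idx in score:
    if val != 20:
        acc.append(count[score])
if count <= count <= count:
    val = count
else:
    count += 32
record(24)
handle(10)
count = 27
if score <= count:
    count *= score
    acc = (acc - width) % (3 - count)
else:
    handle(score)
width = 34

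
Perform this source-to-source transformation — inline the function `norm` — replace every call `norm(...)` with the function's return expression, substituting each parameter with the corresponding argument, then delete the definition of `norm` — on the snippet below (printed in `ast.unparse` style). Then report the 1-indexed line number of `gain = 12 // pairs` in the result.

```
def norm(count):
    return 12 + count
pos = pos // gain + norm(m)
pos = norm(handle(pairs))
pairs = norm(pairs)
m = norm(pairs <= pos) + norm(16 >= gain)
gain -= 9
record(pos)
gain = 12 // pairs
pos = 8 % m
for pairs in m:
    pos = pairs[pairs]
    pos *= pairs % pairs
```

7

Transformed code:
pos = pos // gain + (12 + m)
pos = 12 + handle(pairs)
pairs = 12 + pairs
m = 12 + (pairs <= pos) + (12 + (16 >= gain))
gain -= 9
record(pos)
gain = 12 // pairs
pos = 8 % m
for pairs in m:
    pos = pairs[pairs]
    pos *= pairs % pairs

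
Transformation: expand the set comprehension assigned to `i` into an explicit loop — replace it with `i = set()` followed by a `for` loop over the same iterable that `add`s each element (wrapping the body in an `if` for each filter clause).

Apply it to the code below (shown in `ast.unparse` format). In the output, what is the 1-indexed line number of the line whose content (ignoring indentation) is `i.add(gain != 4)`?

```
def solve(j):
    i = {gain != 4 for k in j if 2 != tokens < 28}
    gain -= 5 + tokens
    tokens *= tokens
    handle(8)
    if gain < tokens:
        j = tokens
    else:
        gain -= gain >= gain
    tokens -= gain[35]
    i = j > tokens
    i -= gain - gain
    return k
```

Transformed code:
def solve(j):
    i = set()
    for k in j:
        if 2 != tokens < 28:
            i.add(gain != 4)
    gain -= 5 + tokens
    tokens *= tokens
    handle(8)
    if gain < tokens:
        j = tokens
    else:
        gain -= gain >= gain
    tokens -= gain[35]
    i = j > tokens
    i -= gain - gain
    return k

5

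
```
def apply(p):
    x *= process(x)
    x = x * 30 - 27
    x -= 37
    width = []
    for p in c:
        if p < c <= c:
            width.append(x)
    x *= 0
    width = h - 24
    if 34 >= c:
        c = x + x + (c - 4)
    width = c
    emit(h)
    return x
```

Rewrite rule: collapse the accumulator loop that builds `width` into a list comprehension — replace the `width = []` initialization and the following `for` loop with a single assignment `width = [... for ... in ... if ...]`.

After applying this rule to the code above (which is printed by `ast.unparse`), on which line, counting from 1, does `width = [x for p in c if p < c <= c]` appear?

Transformed code:
def apply(p):
    x *= process(x)
    x = x * 30 - 27
    x -= 37
    width = [x for p in c if p < c <= c]
    x *= 0
    width = h - 24
    if 34 >= c:
        c = x + x + (c - 4)
    width = c
    emit(h)
    return x

5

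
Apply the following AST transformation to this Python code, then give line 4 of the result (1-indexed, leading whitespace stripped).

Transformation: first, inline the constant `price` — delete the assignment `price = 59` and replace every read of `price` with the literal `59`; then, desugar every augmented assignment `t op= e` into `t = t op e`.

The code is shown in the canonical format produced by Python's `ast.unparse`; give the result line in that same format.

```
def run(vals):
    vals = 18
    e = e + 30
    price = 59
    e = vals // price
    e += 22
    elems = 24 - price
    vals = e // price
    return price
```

e = vals // 59

Transformed code:
def run(vals):
    vals = 18
    e = e + 30
    e = vals // 59
    e = e + 22
    elems = 24 - 59
    vals = e // 59
    return 59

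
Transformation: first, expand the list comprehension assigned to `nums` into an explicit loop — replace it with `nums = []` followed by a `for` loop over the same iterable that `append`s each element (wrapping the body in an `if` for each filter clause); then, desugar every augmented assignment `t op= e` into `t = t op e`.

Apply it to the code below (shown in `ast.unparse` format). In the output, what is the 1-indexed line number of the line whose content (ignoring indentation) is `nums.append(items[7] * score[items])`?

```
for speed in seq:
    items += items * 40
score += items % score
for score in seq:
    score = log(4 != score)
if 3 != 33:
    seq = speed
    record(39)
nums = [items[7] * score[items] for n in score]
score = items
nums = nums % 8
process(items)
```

11

Transformed code:
for speed in seq:
    items = items + items * 40
score = score + items % score
for score in seq:
    score = log(4 != score)
if 3 != 33:
    seq = speed
    record(39)
nums = []
for n in score:
    nums.append(items[7] * score[items])
score = items
nums = nums % 8
process(items)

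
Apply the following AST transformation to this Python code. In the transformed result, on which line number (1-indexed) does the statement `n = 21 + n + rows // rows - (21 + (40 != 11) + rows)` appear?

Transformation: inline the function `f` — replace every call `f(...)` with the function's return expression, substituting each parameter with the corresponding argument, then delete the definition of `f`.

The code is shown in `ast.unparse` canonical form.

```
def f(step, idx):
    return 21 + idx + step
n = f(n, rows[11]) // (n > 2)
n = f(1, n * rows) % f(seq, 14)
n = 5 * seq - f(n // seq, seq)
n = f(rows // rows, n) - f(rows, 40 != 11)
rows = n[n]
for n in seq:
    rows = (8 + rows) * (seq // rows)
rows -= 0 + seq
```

Transformed code:
n = (21 + rows[11] + n) // (n > 2)
n = (21 + n * rows + 1) % (21 + 14 + seq)
n = 5 * seq - (21 + seq + n // seq)
n = 21 + n + rows // rows - (21 + (40 != 11) + rows)
rows = n[n]
for n in seq:
    rows = (8 + rows) * (seq // rows)
rows -= 0 + seq

4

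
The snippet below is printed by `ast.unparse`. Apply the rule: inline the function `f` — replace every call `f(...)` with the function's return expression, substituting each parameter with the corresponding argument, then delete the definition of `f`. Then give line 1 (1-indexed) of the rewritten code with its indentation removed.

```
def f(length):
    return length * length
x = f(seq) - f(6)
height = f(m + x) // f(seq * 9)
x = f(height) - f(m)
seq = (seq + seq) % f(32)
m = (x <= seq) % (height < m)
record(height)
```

Transformed code:
x = seq * seq - 6 * 6
height = (m + x) * (m + x) // (seq * 9 * (seq * 9))
x = height * height - m * m
seq = (seq + seq) % (32 * 32)
m = (x <= seq) % (height < m)
record(height)

x = seq * seq - 6 * 6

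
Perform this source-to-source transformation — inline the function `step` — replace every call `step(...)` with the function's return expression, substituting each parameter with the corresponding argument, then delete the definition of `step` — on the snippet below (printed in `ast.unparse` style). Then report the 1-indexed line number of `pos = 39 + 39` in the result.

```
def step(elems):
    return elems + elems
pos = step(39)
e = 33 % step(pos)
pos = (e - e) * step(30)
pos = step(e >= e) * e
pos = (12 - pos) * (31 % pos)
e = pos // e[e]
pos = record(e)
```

Transformed code:
pos = 39 + 39
e = 33 % (pos + pos)
pos = (e - e) * (30 + 30)
pos = ((e >= e) + (e >= e)) * e
pos = (12 - pos) * (31 % pos)
e = pos // e[e]
pos = record(e)

1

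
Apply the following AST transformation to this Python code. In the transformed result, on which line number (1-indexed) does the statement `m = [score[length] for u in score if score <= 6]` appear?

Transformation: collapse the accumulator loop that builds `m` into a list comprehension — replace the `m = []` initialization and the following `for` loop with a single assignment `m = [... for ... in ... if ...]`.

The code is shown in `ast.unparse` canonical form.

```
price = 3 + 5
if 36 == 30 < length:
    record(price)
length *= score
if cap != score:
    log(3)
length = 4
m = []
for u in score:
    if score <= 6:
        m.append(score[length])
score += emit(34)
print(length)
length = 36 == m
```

8

Transformed code:
price = 3 + 5
if 36 == 30 < length:
    record(price)
length *= score
if cap != score:
    log(3)
length = 4
m = [score[length] for u in score if score <= 6]
score += emit(34)
print(length)
length = 36 == m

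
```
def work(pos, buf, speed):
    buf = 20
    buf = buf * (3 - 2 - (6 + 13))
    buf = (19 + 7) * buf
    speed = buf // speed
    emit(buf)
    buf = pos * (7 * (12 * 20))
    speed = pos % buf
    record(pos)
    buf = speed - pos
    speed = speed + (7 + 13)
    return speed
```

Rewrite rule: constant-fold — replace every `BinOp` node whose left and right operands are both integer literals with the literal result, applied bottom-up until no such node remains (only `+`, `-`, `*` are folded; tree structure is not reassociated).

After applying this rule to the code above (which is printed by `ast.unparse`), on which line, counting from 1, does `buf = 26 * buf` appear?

Transformed code:
def work(pos, buf, speed):
    buf = 20
    buf = buf * -18
    buf = 26 * buf
    speed = buf // speed
    emit(buf)
    buf = pos * 1680
    speed = pos % buf
    record(pos)
    buf = speed - pos
    speed = speed + 20
    return speed

4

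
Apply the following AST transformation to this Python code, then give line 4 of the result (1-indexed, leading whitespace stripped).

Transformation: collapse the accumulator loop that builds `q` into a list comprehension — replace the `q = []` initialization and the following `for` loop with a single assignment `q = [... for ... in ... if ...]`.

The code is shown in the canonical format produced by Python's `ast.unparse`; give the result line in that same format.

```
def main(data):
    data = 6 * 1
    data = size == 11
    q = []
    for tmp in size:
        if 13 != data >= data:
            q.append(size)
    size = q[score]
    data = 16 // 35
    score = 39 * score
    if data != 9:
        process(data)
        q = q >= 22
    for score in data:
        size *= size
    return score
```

q = [size for tmp in size if 13 != data >= data]

Transformed code:
def main(data):
    data = 6 * 1
    data = size == 11
    q = [size for tmp in size if 13 != data >= data]
    size = q[score]
    data = 16 // 35
    score = 39 * score
    if data != 9:
        process(data)
        q = q >= 22
    for score in data:
        size *= size
    return score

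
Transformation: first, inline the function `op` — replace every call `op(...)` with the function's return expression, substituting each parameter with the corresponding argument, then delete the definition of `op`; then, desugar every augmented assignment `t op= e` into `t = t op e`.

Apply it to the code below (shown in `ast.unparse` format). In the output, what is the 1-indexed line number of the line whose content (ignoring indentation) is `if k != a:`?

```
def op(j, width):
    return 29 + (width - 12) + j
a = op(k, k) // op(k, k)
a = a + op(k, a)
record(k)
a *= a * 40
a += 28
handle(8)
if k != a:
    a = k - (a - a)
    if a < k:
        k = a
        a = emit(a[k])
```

7

Transformed code:
a = (29 + (k - 12) + k) // (29 + (k - 12) + k)
a = a + (29 + (a - 12) + k)
record(k)
a = a * (a * 40)
a = a + 28
handle(8)
if k != a:
    a = k - (a - a)
    if a < k:
        k = a
        a = emit(a[k])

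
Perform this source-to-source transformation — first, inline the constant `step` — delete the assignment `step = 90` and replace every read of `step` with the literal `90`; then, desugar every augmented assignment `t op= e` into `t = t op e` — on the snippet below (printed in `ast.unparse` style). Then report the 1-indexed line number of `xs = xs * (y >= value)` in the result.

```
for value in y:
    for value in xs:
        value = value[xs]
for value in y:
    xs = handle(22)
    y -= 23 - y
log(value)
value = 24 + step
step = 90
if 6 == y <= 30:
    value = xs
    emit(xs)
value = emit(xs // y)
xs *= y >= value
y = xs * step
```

13

Transformed code:
for value in y:
    for value in xs:
        value = value[xs]
for value in y:
    xs = handle(22)
    y = y - (23 - y)
log(value)
value = 24 + 90
if 6 == y <= 30:
    value = xs
    emit(xs)
value = emit(xs // y)
xs = xs * (y >= value)
y = xs * 90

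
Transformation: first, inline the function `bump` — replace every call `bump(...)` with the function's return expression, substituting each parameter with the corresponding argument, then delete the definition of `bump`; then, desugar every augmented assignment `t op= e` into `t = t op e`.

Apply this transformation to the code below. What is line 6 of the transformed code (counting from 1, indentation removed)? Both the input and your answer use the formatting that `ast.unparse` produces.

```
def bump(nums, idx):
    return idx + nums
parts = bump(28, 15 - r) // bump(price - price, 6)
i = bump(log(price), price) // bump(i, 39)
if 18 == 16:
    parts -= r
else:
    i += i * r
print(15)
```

i = i + i * r

Transformed code:
parts = (15 - r + 28) // (6 + (price - price))
i = (price + log(price)) // (39 + i)
if 18 == 16:
    parts = parts - r
else:
    i = i + i * r
print(15)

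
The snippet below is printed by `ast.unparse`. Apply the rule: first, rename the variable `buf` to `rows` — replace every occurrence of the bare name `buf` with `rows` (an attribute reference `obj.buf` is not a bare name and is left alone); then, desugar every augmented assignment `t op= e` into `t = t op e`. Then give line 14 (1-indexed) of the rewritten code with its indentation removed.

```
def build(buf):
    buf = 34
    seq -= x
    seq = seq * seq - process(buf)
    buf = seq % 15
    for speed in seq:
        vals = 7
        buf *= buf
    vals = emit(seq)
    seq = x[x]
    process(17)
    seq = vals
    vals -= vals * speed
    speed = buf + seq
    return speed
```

Transformed code:
def build(rows):
    rows = 34
    seq = seq - x
    seq = seq * seq - process(rows)
    rows = seq % 15
    for speed in seq:
        vals = 7
        rows = rows * rows
    vals = emit(seq)
    seq = x[x]
    process(17)
    seq = vals
    vals = vals - vals * speed
    speed = rows + seq
    return speed

speed = rows + seq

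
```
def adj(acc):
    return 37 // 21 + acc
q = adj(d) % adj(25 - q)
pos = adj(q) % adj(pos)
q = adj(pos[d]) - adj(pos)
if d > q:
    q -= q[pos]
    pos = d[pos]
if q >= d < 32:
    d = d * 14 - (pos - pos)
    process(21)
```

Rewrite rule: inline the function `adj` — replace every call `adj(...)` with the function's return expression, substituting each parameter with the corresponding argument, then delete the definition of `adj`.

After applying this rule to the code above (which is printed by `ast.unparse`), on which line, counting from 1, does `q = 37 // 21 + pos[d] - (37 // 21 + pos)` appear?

Transformed code:
q = (37 // 21 + d) % (37 // 21 + (25 - q))
pos = (37 // 21 + q) % (37 // 21 + pos)
q = 37 // 21 + pos[d] - (37 // 21 + pos)
if d > q:
    q -= q[pos]
    pos = d[pos]
if q >= d < 32:
    d = d * 14 - (pos - pos)
    process(21)

3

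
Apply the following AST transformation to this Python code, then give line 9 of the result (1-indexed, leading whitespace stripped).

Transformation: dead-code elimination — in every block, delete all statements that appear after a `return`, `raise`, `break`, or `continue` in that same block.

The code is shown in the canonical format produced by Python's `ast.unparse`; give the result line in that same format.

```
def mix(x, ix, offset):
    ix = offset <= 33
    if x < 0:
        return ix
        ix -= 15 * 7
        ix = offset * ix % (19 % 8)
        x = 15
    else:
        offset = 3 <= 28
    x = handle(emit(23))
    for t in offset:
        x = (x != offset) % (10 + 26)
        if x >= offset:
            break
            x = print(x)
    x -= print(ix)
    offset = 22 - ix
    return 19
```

x = (x != offset) % (10 + 26)

Transformed code:
def mix(x, ix, offset):
    ix = offset <= 33
    if x < 0:
        return ix
    else:
        offset = 3 <= 28
    x = handle(emit(23))
    for t in offset:
        x = (x != offset) % (10 + 26)
        if x >= offset:
            break
    x -= print(ix)
    offset = 22 - ix
    return 19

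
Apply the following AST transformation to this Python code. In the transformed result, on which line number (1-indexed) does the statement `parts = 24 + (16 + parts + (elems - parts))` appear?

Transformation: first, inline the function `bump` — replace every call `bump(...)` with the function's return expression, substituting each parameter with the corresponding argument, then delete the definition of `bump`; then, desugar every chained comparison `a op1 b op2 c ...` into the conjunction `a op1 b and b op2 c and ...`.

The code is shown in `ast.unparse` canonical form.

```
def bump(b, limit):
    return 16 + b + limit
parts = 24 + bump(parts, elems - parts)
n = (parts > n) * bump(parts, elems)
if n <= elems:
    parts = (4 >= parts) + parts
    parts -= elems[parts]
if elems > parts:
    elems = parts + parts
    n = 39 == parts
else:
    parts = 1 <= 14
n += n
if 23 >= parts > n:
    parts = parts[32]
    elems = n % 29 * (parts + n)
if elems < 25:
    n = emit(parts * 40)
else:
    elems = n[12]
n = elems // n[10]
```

Transformed code:
parts = 24 + (16 + parts + (elems - parts))
n = (parts > n) * (16 + parts + elems)
if n <= elems:
    parts = (4 >= parts) + parts
    parts -= elems[parts]
if elems > parts:
    elems = parts + parts
    n = 39 == parts
else:
    parts = 1 <= 14
n += n
if 23 >= parts and parts > n:
    parts = parts[32]
    elems = n % 29 * (parts + n)
if elems < 25:
    n = emit(parts * 40)
else:
    elems = n[12]
n = elems // n[10]

1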